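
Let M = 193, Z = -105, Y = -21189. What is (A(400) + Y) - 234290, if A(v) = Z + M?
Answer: -255391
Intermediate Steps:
A(v) = 88 (A(v) = -105 + 193 = 88)
(A(400) + Y) - 234290 = (88 - 21189) - 234290 = -21101 - 234290 = -255391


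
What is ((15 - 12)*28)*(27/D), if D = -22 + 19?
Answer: -756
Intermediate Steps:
D = -3
((15 - 12)*28)*(27/D) = ((15 - 12)*28)*(27/(-3)) = (3*28)*(27*(-⅓)) = 84*(-9) = -756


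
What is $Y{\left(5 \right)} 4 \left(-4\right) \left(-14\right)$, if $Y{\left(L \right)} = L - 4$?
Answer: $224$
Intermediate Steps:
$Y{\left(L \right)} = -4 + L$
$Y{\left(5 \right)} 4 \left(-4\right) \left(-14\right) = \left(-4 + 5\right) 4 \left(-4\right) \left(-14\right) = 1 \cdot 4 \left(-4\right) \left(-14\right) = 4 \left(-4\right) \left(-14\right) = \left(-16\right) \left(-14\right) = 224$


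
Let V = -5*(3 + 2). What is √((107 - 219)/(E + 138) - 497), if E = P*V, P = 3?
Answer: 67*I/3 ≈ 22.333*I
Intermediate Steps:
V = -25 (V = -5*5 = -25)
E = -75 (E = 3*(-25) = -75)
√((107 - 219)/(E + 138) - 497) = √((107 - 219)/(-75 + 138) - 497) = √(-112/63 - 497) = √(-112*1/63 - 497) = √(-16/9 - 497) = √(-4489/9) = 67*I/3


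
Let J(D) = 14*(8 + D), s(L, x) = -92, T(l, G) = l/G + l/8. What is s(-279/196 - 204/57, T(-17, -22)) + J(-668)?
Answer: -9332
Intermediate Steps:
T(l, G) = l/8 + l/G (T(l, G) = l/G + l*(⅛) = l/G + l/8 = l/8 + l/G)
J(D) = 112 + 14*D
s(-279/196 - 204/57, T(-17, -22)) + J(-668) = -92 + (112 + 14*(-668)) = -92 + (112 - 9352) = -92 - 9240 = -9332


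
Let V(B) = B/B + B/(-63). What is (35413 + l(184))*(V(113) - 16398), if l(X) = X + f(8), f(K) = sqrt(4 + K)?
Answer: -36776115028/63 - 2066248*sqrt(3)/63 ≈ -5.8380e+8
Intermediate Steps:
l(X) = X + 2*sqrt(3) (l(X) = X + sqrt(4 + 8) = X + sqrt(12) = X + 2*sqrt(3))
V(B) = 1 - B/63 (V(B) = 1 + B*(-1/63) = 1 - B/63)
(35413 + l(184))*(V(113) - 16398) = (35413 + (184 + 2*sqrt(3)))*((1 - 1/63*113) - 16398) = (35597 + 2*sqrt(3))*((1 - 113/63) - 16398) = (35597 + 2*sqrt(3))*(-50/63 - 16398) = (35597 + 2*sqrt(3))*(-1033124/63) = -36776115028/63 - 2066248*sqrt(3)/63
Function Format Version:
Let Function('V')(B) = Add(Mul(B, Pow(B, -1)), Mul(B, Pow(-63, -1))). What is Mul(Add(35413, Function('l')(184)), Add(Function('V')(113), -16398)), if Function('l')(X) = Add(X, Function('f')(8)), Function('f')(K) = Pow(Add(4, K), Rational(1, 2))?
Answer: Add(Rational(-36776115028, 63), Mul(Rational(-2066248, 63), Pow(3, Rational(1, 2)))) ≈ -5.8380e+8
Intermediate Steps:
Function('l')(X) = Add(X, Mul(2, Pow(3, Rational(1, 2)))) (Function('l')(X) = Add(X, Pow(Add(4, 8), Rational(1, 2))) = Add(X, Pow(12, Rational(1, 2))) = Add(X, Mul(2, Pow(3, Rational(1, 2)))))
Function('V')(B) = Add(1, Mul(Rational(-1, 63), B)) (Function('V')(B) = Add(1, Mul(B, Rational(-1, 63))) = Add(1, Mul(Rational(-1, 63), B)))
Mul(Add(35413, Function('l')(184)), Add(Function('V')(113), -16398)) = Mul(Add(35413, Add(184, Mul(2, Pow(3, Rational(1, 2))))), Add(Add(1, Mul(Rational(-1, 63), 113)), -16398)) = Mul(Add(35597, Mul(2, Pow(3, Rational(1, 2)))), Add(Add(1, Rational(-113, 63)), -16398)) = Mul(Add(35597, Mul(2, Pow(3, Rational(1, 2)))), Add(Rational(-50, 63), -16398)) = Mul(Add(35597, Mul(2, Pow(3, Rational(1, 2)))), Rational(-1033124, 63)) = Add(Rational(-36776115028, 63), Mul(Rational(-2066248, 63), Pow(3, Rational(1, 2))))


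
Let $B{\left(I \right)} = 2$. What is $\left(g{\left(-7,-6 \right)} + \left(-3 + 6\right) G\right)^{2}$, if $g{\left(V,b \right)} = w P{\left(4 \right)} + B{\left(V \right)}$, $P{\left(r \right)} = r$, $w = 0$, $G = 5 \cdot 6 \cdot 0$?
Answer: $4$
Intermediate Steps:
$G = 0$ ($G = 30 \cdot 0 = 0$)
$g{\left(V,b \right)} = 2$ ($g{\left(V,b \right)} = 0 \cdot 4 + 2 = 0 + 2 = 2$)
$\left(g{\left(-7,-6 \right)} + \left(-3 + 6\right) G\right)^{2} = \left(2 + \left(-3 + 6\right) 0\right)^{2} = \left(2 + 3 \cdot 0\right)^{2} = \left(2 + 0\right)^{2} = 2^{2} = 4$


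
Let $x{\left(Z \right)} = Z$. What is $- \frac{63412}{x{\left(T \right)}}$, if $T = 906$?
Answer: $- \frac{31706}{453} \approx -69.991$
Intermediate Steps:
$- \frac{63412}{x{\left(T \right)}} = - \frac{63412}{906} = \left(-63412\right) \frac{1}{906} = - \frac{31706}{453}$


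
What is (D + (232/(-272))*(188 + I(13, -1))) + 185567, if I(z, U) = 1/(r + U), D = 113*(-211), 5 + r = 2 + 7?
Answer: 16479463/102 ≈ 1.6156e+5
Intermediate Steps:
r = 4 (r = -5 + (2 + 7) = -5 + 9 = 4)
D = -23843
I(z, U) = 1/(4 + U)
(D + (232/(-272))*(188 + I(13, -1))) + 185567 = (-23843 + (232/(-272))*(188 + 1/(4 - 1))) + 185567 = (-23843 + (232*(-1/272))*(188 + 1/3)) + 185567 = (-23843 - 29*(188 + 1/3)/34) + 185567 = (-23843 - 29/34*565/3) + 185567 = (-23843 - 16385/102) + 185567 = -2448371/102 + 185567 = 16479463/102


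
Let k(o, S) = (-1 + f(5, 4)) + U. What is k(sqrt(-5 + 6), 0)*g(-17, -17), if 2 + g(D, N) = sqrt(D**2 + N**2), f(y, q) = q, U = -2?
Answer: -2 + 17*sqrt(2) ≈ 22.042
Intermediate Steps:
g(D, N) = -2 + sqrt(D**2 + N**2)
k(o, S) = 1 (k(o, S) = (-1 + 4) - 2 = 3 - 2 = 1)
k(sqrt(-5 + 6), 0)*g(-17, -17) = 1*(-2 + sqrt((-17)**2 + (-17)**2)) = 1*(-2 + sqrt(289 + 289)) = 1*(-2 + sqrt(578)) = 1*(-2 + 17*sqrt(2)) = -2 + 17*sqrt(2)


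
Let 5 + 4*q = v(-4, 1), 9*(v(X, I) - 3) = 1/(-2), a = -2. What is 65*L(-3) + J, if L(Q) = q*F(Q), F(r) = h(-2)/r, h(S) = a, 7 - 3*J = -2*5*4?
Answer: -713/108 ≈ -6.6019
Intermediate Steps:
J = 47/3 (J = 7/3 - (-2*5)*4/3 = 7/3 - (-10)*4/3 = 7/3 - ⅓*(-40) = 7/3 + 40/3 = 47/3 ≈ 15.667)
h(S) = -2
v(X, I) = 53/18 (v(X, I) = 3 + (⅑)/(-2) = 3 + (⅑)*(-½) = 3 - 1/18 = 53/18)
F(r) = -2/r
q = -37/72 (q = -5/4 + (¼)*(53/18) = -5/4 + 53/72 = -37/72 ≈ -0.51389)
L(Q) = 37/(36*Q) (L(Q) = -(-37)/(36*Q) = 37/(36*Q))
65*L(-3) + J = 65*((37/36)/(-3)) + 47/3 = 65*((37/36)*(-⅓)) + 47/3 = 65*(-37/108) + 47/3 = -2405/108 + 47/3 = -713/108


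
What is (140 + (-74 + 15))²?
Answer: 6561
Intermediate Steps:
(140 + (-74 + 15))² = (140 - 59)² = 81² = 6561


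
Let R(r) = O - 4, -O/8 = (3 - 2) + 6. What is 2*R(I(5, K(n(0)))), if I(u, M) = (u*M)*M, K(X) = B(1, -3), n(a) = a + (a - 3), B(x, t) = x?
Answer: -120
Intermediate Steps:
O = -56 (O = -8*((3 - 2) + 6) = -8*(1 + 6) = -8*7 = -56)
n(a) = -3 + 2*a (n(a) = a + (-3 + a) = -3 + 2*a)
K(X) = 1
I(u, M) = u*M**2 (I(u, M) = (M*u)*M = u*M**2)
R(r) = -60 (R(r) = -56 - 4 = -60)
2*R(I(5, K(n(0)))) = 2*(-60) = -120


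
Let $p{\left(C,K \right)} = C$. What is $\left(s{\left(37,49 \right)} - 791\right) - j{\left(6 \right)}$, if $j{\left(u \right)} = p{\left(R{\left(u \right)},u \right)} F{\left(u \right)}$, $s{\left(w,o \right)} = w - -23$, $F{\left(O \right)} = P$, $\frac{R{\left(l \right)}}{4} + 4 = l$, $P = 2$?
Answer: $-747$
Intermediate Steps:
$R{\left(l \right)} = -16 + 4 l$
$F{\left(O \right)} = 2$
$s{\left(w,o \right)} = 23 + w$ ($s{\left(w,o \right)} = w + 23 = 23 + w$)
$j{\left(u \right)} = -32 + 8 u$ ($j{\left(u \right)} = \left(-16 + 4 u\right) 2 = -32 + 8 u$)
$\left(s{\left(37,49 \right)} - 791\right) - j{\left(6 \right)} = \left(\left(23 + 37\right) - 791\right) - \left(-32 + 8 \cdot 6\right) = \left(60 - 791\right) - \left(-32 + 48\right) = -731 - 16 = -747$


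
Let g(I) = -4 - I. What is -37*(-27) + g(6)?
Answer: 989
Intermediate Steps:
-37*(-27) + g(6) = -37*(-27) + (-4 - 1*6) = 999 + (-4 - 6) = 999 - 10 = 989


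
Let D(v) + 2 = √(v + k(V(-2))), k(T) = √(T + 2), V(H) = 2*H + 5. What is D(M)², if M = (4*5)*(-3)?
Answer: (2 - I*√(60 - √3))² ≈ -54.268 - 30.533*I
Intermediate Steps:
V(H) = 5 + 2*H
k(T) = √(2 + T)
M = -60 (M = 20*(-3) = -60)
D(v) = -2 + √(v + √3) (D(v) = -2 + √(v + √(2 + (5 + 2*(-2)))) = -2 + √(v + √(2 + (5 - 4))) = -2 + √(v + √(2 + 1)) = -2 + √(v + √3))
D(M)² = (-2 + √(-60 + √3))²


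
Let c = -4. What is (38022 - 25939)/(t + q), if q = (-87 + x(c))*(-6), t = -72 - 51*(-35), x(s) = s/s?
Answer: 12083/2229 ≈ 5.4208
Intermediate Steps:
x(s) = 1
t = 1713 (t = -72 + 1785 = 1713)
q = 516 (q = (-87 + 1)*(-6) = -86*(-6) = 516)
(38022 - 25939)/(t + q) = (38022 - 25939)/(1713 + 516) = 12083/2229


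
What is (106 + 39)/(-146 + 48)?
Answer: -145/98 ≈ -1.4796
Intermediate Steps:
(106 + 39)/(-146 + 48) = 145/(-98) = 145*(-1/98) = -145/98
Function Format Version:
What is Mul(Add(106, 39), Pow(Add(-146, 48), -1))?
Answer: Rational(-145, 98) ≈ -1.4796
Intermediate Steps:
Mul(Add(106, 39), Pow(Add(-146, 48), -1)) = Mul(145, Pow(-98, -1)) = Mul(145, Rational(-1, 98)) = Rational(-145, 98)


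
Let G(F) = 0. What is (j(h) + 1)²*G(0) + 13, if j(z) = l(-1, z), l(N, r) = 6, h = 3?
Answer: 13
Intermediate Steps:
j(z) = 6
(j(h) + 1)²*G(0) + 13 = (6 + 1)²*0 + 13 = 7²*0 + 13 = 49*0 + 13 = 0 + 13 = 13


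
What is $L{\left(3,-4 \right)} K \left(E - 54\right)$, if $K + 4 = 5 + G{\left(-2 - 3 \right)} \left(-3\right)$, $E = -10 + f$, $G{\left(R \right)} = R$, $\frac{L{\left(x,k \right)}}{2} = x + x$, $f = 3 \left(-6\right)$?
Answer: $-15744$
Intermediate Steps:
$f = -18$
$L{\left(x,k \right)} = 4 x$ ($L{\left(x,k \right)} = 2 \left(x + x\right) = 2 \cdot 2 x = 4 x$)
$E = -28$ ($E = -10 - 18 = -28$)
$K = 16$ ($K = -4 + \left(5 + \left(-2 - 3\right) \left(-3\right)\right) = -4 + \left(5 - -15\right) = -4 + \left(5 + 15\right) = -4 + 20 = 16$)
$L{\left(3,-4 \right)} K \left(E - 54\right) = 4 \cdot 3 \cdot 16 \left(-28 - 54\right) = 12 \cdot 16 \left(-82\right) = 192 \left(-82\right) = -15744$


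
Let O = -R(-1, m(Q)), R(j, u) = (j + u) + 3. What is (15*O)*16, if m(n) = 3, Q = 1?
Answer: -1200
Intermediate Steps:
R(j, u) = 3 + j + u
O = -5 (O = -(3 - 1 + 3) = -1*5 = -5)
(15*O)*16 = (15*(-5))*16 = -75*16 = -1200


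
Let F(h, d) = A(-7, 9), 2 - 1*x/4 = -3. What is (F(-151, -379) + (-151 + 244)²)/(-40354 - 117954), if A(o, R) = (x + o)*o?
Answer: -4279/79154 ≈ -0.054059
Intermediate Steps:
x = 20 (x = 8 - 4*(-3) = 8 + 12 = 20)
A(o, R) = o*(20 + o) (A(o, R) = (20 + o)*o = o*(20 + o))
F(h, d) = -91 (F(h, d) = -7*(20 - 7) = -7*13 = -91)
(F(-151, -379) + (-151 + 244)²)/(-40354 - 117954) = (-91 + (-151 + 244)²)/(-40354 - 117954) = (-91 + 93²)/(-158308) = (-91 + 8649)*(-1/158308) = 8558*(-1/158308) = -4279/79154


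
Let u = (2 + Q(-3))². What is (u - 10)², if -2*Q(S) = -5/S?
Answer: 96721/1296 ≈ 74.630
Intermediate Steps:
Q(S) = 5/(2*S) (Q(S) = -(-5)/(2*S) = 5/(2*S))
u = 49/36 (u = (2 + (5/2)/(-3))² = (2 + (5/2)*(-⅓))² = (2 - ⅚)² = (7/6)² = 49/36 ≈ 1.3611)
(u - 10)² = (49/36 - 10)² = (-311/36)² = 96721/1296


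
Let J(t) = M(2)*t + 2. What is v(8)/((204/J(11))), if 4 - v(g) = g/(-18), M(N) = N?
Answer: 80/153 ≈ 0.52288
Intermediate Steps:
v(g) = 4 + g/18 (v(g) = 4 - g/(-18) = 4 - g*(-1)/18 = 4 - (-1)*g/18 = 4 + g/18)
J(t) = 2 + 2*t (J(t) = 2*t + 2 = 2 + 2*t)
v(8)/((204/J(11))) = (4 + (1/18)*8)/((204/(2 + 2*11))) = (4 + 4/9)/((204/(2 + 22))) = 40/(9*((204/24))) = 40/(9*((204*(1/24)))) = 40/(9*(17/2)) = (40/9)*(2/17) = 80/153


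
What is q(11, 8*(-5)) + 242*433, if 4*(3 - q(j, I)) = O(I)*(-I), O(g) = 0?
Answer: 104789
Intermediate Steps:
q(j, I) = 3 (q(j, I) = 3 - 0*(-I) = 3 - ¼*0 = 3 + 0 = 3)
q(11, 8*(-5)) + 242*433 = 3 + 242*433 = 3 + 104786 = 104789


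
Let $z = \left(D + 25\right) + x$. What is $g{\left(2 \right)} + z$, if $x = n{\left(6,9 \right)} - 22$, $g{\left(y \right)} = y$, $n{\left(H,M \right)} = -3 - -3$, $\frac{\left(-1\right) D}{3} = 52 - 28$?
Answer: $-67$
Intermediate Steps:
$D = -72$ ($D = - 3 \left(52 - 28\right) = \left(-3\right) 24 = -72$)
$n{\left(H,M \right)} = 0$ ($n{\left(H,M \right)} = -3 + 3 = 0$)
$x = -22$ ($x = 0 - 22 = -22$)
$z = -69$ ($z = \left(-72 + 25\right) - 22 = -47 - 22 = -69$)
$g{\left(2 \right)} + z = 2 - 69 = -67$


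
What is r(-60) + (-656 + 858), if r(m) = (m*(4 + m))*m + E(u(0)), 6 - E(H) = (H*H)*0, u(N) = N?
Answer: -201392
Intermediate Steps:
E(H) = 6 (E(H) = 6 - H*H*0 = 6 - H²*0 = 6 - 1*0 = 6 + 0 = 6)
r(m) = 6 + m²*(4 + m) (r(m) = (m*(4 + m))*m + 6 = m²*(4 + m) + 6 = 6 + m²*(4 + m))
r(-60) + (-656 + 858) = (6 + (-60)³ + 4*(-60)²) + (-656 + 858) = (6 - 216000 + 4*3600) + 202 = (6 - 216000 + 14400) + 202 = -201594 + 202 = -201392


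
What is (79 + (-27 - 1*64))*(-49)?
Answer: 588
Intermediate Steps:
(79 + (-27 - 1*64))*(-49) = (79 + (-27 - 64))*(-49) = (79 - 91)*(-49) = -12*(-49) = 588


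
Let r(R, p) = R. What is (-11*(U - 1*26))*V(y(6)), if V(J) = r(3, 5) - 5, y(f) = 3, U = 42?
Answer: 352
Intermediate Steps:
V(J) = -2 (V(J) = 3 - 5 = -2)
(-11*(U - 1*26))*V(y(6)) = -11*(42 - 1*26)*(-2) = -11*(42 - 26)*(-2) = -11*16*(-2) = -176*(-2) = 352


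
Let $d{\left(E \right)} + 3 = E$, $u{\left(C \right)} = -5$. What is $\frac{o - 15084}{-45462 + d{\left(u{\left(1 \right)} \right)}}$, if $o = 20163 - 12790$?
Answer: $\frac{7711}{45470} \approx 0.16958$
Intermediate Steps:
$o = 7373$ ($o = 20163 - 12790 = 7373$)
$d{\left(E \right)} = -3 + E$
$\frac{o - 15084}{-45462 + d{\left(u{\left(1 \right)} \right)}} = \frac{7373 - 15084}{-45462 - 8} = - \frac{7711}{-45462 - 8} = - \frac{7711}{-45470} = \left(-7711\right) \left(- \frac{1}{45470}\right) = \frac{7711}{45470}$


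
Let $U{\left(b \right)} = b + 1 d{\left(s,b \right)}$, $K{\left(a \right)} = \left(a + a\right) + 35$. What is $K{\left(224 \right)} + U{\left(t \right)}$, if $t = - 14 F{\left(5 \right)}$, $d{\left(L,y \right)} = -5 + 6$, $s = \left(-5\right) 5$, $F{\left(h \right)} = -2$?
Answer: $512$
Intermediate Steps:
$s = -25$
$d{\left(L,y \right)} = 1$
$K{\left(a \right)} = 35 + 2 a$ ($K{\left(a \right)} = 2 a + 35 = 35 + 2 a$)
$t = 28$ ($t = \left(-14\right) \left(-2\right) = 28$)
$U{\left(b \right)} = 1 + b$ ($U{\left(b \right)} = b + 1 \cdot 1 = b + 1 = 1 + b$)
$K{\left(224 \right)} + U{\left(t \right)} = \left(35 + 2 \cdot 224\right) + \left(1 + 28\right) = \left(35 + 448\right) + 29 = 483 + 29 = 512$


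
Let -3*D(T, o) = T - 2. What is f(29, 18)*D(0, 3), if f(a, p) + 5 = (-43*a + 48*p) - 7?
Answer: -790/3 ≈ -263.33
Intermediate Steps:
D(T, o) = ⅔ - T/3 (D(T, o) = -(T - 2)/3 = -(-2 + T)/3 = ⅔ - T/3)
f(a, p) = -12 - 43*a + 48*p (f(a, p) = -5 + ((-43*a + 48*p) - 7) = -5 + (-7 - 43*a + 48*p) = -12 - 43*a + 48*p)
f(29, 18)*D(0, 3) = (-12 - 43*29 + 48*18)*(⅔ - ⅓*0) = (-12 - 1247 + 864)*(⅔ + 0) = -395*⅔ = -790/3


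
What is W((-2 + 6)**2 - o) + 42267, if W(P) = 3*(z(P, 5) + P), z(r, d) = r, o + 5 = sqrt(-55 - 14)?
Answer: 42393 - 6*I*sqrt(69) ≈ 42393.0 - 49.84*I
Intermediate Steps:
o = -5 + I*sqrt(69) (o = -5 + sqrt(-55 - 14) = -5 + sqrt(-69) = -5 + I*sqrt(69) ≈ -5.0 + 8.3066*I)
W(P) = 6*P (W(P) = 3*(P + P) = 3*(2*P) = 6*P)
W((-2 + 6)**2 - o) + 42267 = 6*((-2 + 6)**2 - (-5 + I*sqrt(69))) + 42267 = 6*(4**2 + (5 - I*sqrt(69))) + 42267 = 6*(16 + (5 - I*sqrt(69))) + 42267 = 6*(21 - I*sqrt(69)) + 42267 = (126 - 6*I*sqrt(69)) + 42267 = 42393 - 6*I*sqrt(69)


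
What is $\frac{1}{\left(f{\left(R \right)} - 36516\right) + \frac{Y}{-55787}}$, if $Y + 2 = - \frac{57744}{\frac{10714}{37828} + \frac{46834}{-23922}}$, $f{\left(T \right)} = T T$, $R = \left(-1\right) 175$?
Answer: $- \frac{21134015761007}{124513549535985491} \approx -0.00016973$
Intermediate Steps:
$R = -175$
$f{\left(T \right)} = T^{2}$
$Y = \frac{13062687893254}{378834061}$ ($Y = -2 - \frac{57744}{\frac{10714}{37828} + \frac{46834}{-23922}} = -2 - \frac{57744}{10714 \cdot \frac{1}{37828} + 46834 \left(- \frac{1}{23922}\right)} = -2 - \frac{57744}{\frac{5357}{18914} - \frac{23417}{11961}} = -2 - \frac{57744}{- \frac{378834061}{226230354}} = -2 - - \frac{13063445561376}{378834061} = -2 + \frac{13063445561376}{378834061} = \frac{13062687893254}{378834061} \approx 34481.0$)
$\frac{1}{\left(f{\left(R \right)} - 36516\right) + \frac{Y}{-55787}} = \frac{1}{\left(\left(-175\right)^{2} - 36516\right) + \frac{13062687893254}{378834061 \left(-55787\right)}} = \frac{1}{\left(30625 - 36516\right) + \frac{13062687893254}{378834061} \left(- \frac{1}{55787}\right)} = \frac{1}{-5891 - \frac{13062687893254}{21134015761007}} = \frac{1}{- \frac{124513549535985491}{21134015761007}} = - \frac{21134015761007}{124513549535985491}$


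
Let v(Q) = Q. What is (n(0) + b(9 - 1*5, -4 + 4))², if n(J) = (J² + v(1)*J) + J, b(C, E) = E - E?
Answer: 0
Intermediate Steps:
b(C, E) = 0
n(J) = J² + 2*J (n(J) = (J² + 1*J) + J = (J² + J) + J = (J + J²) + J = J² + 2*J)
(n(0) + b(9 - 1*5, -4 + 4))² = (0*(2 + 0) + 0)² = (0*2 + 0)² = (0 + 0)² = 0² = 0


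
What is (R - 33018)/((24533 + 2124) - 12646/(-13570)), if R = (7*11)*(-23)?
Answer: -236043365/180874068 ≈ -1.3050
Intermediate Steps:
R = -1771 (R = 77*(-23) = -1771)
(R - 33018)/((24533 + 2124) - 12646/(-13570)) = (-1771 - 33018)/((24533 + 2124) - 12646/(-13570)) = -34789/(26657 - 12646*(-1/13570)) = -34789/(26657 + 6323/6785) = -34789/180874068/6785 = -34789*6785/180874068 = -236043365/180874068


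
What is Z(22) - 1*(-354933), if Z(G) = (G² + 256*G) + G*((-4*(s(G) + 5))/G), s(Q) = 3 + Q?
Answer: 360929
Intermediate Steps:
Z(G) = -32 + G² + 252*G (Z(G) = (G² + 256*G) + G*((-4*((3 + G) + 5))/G) = (G² + 256*G) + G*((-4*(8 + G))/G) = (G² + 256*G) + G*((-32 - 4*G)/G) = (G² + 256*G) + (-32 - 4*G) = -32 + G² + 252*G)
Z(22) - 1*(-354933) = (-32 + 22² + 252*22) - 1*(-354933) = (-32 + 484 + 5544) + 354933 = 5996 + 354933 = 360929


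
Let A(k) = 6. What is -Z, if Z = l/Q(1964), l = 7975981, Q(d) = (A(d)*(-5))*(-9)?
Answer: -7975981/270 ≈ -29541.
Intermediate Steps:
Q(d) = 270 (Q(d) = (6*(-5))*(-9) = -30*(-9) = 270)
Z = 7975981/270 ≈ 29541.
-Z = -1*7975981/270 = -7975981/270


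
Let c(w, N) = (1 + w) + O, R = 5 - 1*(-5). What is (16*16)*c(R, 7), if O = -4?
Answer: 1792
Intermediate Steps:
R = 10 (R = 5 + 5 = 10)
c(w, N) = -3 + w (c(w, N) = (1 + w) - 4 = -3 + w)
(16*16)*c(R, 7) = (16*16)*(-3 + 10) = 256*7 = 1792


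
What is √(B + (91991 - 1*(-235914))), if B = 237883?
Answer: 2*√141447 ≈ 752.19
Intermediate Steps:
√(B + (91991 - 1*(-235914))) = √(237883 + (91991 - 1*(-235914))) = √(237883 + (91991 + 235914)) = √(237883 + 327905) = √565788 = 2*√141447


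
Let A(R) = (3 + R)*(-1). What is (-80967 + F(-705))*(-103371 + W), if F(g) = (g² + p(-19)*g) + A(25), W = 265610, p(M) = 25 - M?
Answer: 62463637390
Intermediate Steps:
A(R) = -3 - R
F(g) = -28 + g² + 44*g (F(g) = (g² + (25 - 1*(-19))*g) + (-3 - 1*25) = (g² + (25 + 19)*g) + (-3 - 25) = (g² + 44*g) - 28 = -28 + g² + 44*g)
(-80967 + F(-705))*(-103371 + W) = (-80967 + (-28 + (-705)² + 44*(-705)))*(-103371 + 265610) = (-80967 + (-28 + 497025 - 31020))*162239 = (-80967 + 465977)*162239 = 385010*162239 = 62463637390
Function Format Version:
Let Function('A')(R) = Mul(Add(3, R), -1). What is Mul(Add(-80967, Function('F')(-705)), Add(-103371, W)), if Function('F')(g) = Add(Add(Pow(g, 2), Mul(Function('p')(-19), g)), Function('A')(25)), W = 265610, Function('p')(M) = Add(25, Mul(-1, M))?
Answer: 62463637390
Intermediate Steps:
Function('A')(R) = Add(-3, Mul(-1, R))
Function('F')(g) = Add(-28, Pow(g, 2), Mul(44, g)) (Function('F')(g) = Add(Add(Pow(g, 2), Mul(Add(25, Mul(-1, -19)), g)), Add(-3, Mul(-1, 25))) = Add(Add(Pow(g, 2), Mul(Add(25, 19), g)), Add(-3, -25)) = Add(Add(Pow(g, 2), Mul(44, g)), -28) = Add(-28, Pow(g, 2), Mul(44, g)))
Mul(Add(-80967, Function('F')(-705)), Add(-103371, W)) = Mul(Add(-80967, Add(-28, Pow(-705, 2), Mul(44, -705))), Add(-103371, 265610)) = Mul(Add(-80967, Add(-28, 497025, -31020)), 162239) = Mul(Add(-80967, 465977), 162239) = Mul(385010, 162239) = 62463637390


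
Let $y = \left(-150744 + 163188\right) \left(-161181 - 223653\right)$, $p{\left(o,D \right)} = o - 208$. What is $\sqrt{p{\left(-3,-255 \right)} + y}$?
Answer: $i \sqrt{4788874507} \approx 69202.0 i$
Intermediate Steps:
$p{\left(o,D \right)} = -208 + o$ ($p{\left(o,D \right)} = o - 208 = -208 + o$)
$y = -4788874296$ ($y = 12444 \left(-384834\right) = -4788874296$)
$\sqrt{p{\left(-3,-255 \right)} + y} = \sqrt{\left(-208 - 3\right) - 4788874296} = \sqrt{-211 - 4788874296} = \sqrt{-4788874507} = i \sqrt{4788874507}$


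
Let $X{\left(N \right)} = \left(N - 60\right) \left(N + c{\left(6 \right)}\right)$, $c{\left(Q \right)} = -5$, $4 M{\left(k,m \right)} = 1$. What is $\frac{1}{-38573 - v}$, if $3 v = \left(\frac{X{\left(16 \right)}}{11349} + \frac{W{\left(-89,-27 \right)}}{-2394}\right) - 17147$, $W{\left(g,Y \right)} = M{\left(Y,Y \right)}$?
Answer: $- \frac{12075336}{396763167985} \approx -3.0435 \cdot 10^{-5}$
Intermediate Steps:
$M{\left(k,m \right)} = \frac{1}{4}$ ($M{\left(k,m \right)} = \frac{1}{4} \cdot 1 = \frac{1}{4}$)
$X{\left(N \right)} = \left(-60 + N\right) \left(-5 + N\right)$ ($X{\left(N \right)} = \left(N - 60\right) \left(N - 5\right) = \left(-60 + N\right) \left(-5 + N\right)$)
$W{\left(g,Y \right)} = \frac{1}{4}$
$v = - \frac{69018767543}{12075336}$ ($v = \frac{\left(\frac{300 + 16^{2} - 1040}{11349} + \frac{1}{4 \left(-2394\right)}\right) - 17147}{3} = \frac{\left(\left(300 + 256 - 1040\right) \frac{1}{11349} + \frac{1}{4} \left(- \frac{1}{2394}\right)\right) - 17147}{3} = \frac{\left(\left(-484\right) \frac{1}{11349} - \frac{1}{9576}\right) - 17147}{3} = \frac{\left(- \frac{484}{11349} - \frac{1}{9576}\right) - 17147}{3} = \frac{- \frac{172079}{4025112} - 17147}{3} = \frac{1}{3} \left(- \frac{69018767543}{4025112}\right) = - \frac{69018767543}{12075336} \approx -5715.7$)
$\frac{1}{-38573 - v} = \frac{1}{-38573 - - \frac{69018767543}{12075336}} = \frac{1}{-38573 + \frac{69018767543}{12075336}} = \frac{1}{- \frac{396763167985}{12075336}} = - \frac{12075336}{396763167985}$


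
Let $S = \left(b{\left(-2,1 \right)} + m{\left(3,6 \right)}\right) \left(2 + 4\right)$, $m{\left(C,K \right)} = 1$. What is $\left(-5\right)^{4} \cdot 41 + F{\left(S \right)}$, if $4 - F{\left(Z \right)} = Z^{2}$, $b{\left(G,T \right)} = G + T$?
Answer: $25629$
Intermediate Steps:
$S = 0$ ($S = \left(\left(-2 + 1\right) + 1\right) \left(2 + 4\right) = \left(-1 + 1\right) 6 = 0 \cdot 6 = 0$)
$F{\left(Z \right)} = 4 - Z^{2}$
$\left(-5\right)^{4} \cdot 41 + F{\left(S \right)} = \left(-5\right)^{4} \cdot 41 + \left(4 - 0^{2}\right) = 625 \cdot 41 + \left(4 - 0\right) = 25625 + \left(4 + 0\right) = 25625 + 4 = 25629$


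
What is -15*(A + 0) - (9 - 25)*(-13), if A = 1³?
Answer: -223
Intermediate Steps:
A = 1
-15*(A + 0) - (9 - 25)*(-13) = -15*(1 + 0) - (9 - 25)*(-13) = -15*1 - (-16)*(-13) = -15 - 1*208 = -15 - 208 = -223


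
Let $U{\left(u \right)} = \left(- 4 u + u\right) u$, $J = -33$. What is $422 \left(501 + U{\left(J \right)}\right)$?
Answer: $-1167252$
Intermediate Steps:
$U{\left(u \right)} = - 3 u^{2}$ ($U{\left(u \right)} = - 3 u u = - 3 u^{2}$)
$422 \left(501 + U{\left(J \right)}\right) = 422 \left(501 - 3 \left(-33\right)^{2}\right) = 422 \left(501 - 3267\right) = 422 \left(-2766\right) = -1167252$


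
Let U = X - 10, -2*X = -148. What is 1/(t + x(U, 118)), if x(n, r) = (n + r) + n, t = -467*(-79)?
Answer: 1/37139 ≈ 2.6926e-5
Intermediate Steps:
X = 74 (X = -1/2*(-148) = 74)
t = 36893
U = 64 (U = 74 - 10 = 64)
x(n, r) = r + 2*n
1/(t + x(U, 118)) = 1/(36893 + (118 + 2*64)) = 1/(36893 + (118 + 128)) = 1/(36893 + 246) = 1/37139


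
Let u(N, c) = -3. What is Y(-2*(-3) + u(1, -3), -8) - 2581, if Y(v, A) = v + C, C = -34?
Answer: -2612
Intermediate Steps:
Y(v, A) = -34 + v (Y(v, A) = v - 34 = -34 + v)
Y(-2*(-3) + u(1, -3), -8) - 2581 = (-34 + (-2*(-3) - 3)) - 2581 = (-34 + (6 - 3)) - 2581 = (-34 + 3) - 2581 = -31 - 2581 = -2612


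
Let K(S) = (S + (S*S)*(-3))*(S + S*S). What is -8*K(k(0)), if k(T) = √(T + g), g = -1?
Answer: 32 - 16*I ≈ 32.0 - 16.0*I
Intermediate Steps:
k(T) = √(-1 + T) (k(T) = √(T - 1) = √(-1 + T))
K(S) = (S + S²)*(S - 3*S²) (K(S) = (S + S²*(-3))*(S + S²) = (S - 3*S²)*(S + S²) = (S + S²)*(S - 3*S²))
-8*K(k(0)) = -8*(√(-1 + 0))²*(1 - 3*(√(-1 + 0))² - 2*√(-1 + 0)) = -8*(√(-1))²*(1 - 3*(√(-1))² - 2*I) = -8*I²*(1 - 3*I² - 2*I) = -(-8)*(1 - 3*(-1) - 2*I) = -(-8)*(1 + 3 - 2*I) = -(-8)*(4 - 2*I) = -8*(-4 + 2*I) = 32 - 16*I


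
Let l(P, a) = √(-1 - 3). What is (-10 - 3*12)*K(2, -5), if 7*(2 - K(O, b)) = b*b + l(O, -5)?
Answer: 506/7 + 92*I/7 ≈ 72.286 + 13.143*I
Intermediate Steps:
l(P, a) = 2*I (l(P, a) = √(-4) = 2*I)
K(O, b) = 2 - 2*I/7 - b²/7 (K(O, b) = 2 - (b*b + 2*I)/7 = 2 - (b² + 2*I)/7 = 2 + (-2*I/7 - b²/7) = 2 - 2*I/7 - b²/7)
(-10 - 3*12)*K(2, -5) = (-10 - 3*12)*(2 - 2*I/7 - ⅐*(-5)²) = (-10 - 36)*(2 - 2*I/7 - ⅐*25) = -46*(2 - 2*I/7 - 25/7) = -46*(-11/7 - 2*I/7) = 506/7 + 92*I/7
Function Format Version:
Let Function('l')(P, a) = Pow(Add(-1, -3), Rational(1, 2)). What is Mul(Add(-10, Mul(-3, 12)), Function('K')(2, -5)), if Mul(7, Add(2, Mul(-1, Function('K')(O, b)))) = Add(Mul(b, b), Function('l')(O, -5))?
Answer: Add(Rational(506, 7), Mul(Rational(92, 7), I)) ≈ Add(72.286, Mul(13.143, I))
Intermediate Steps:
Function('l')(P, a) = Mul(2, I) (Function('l')(P, a) = Pow(-4, Rational(1, 2)) = Mul(2, I))
Function('K')(O, b) = Add(2, Mul(Rational(-2, 7), I), Mul(Rational(-1, 7), Pow(b, 2))) (Function('K')(O, b) = Add(2, Mul(Rational(-1, 7), Add(Mul(b, b), Mul(2, I)))) = Add(2, Mul(Rational(-1, 7), Add(Pow(b, 2), Mul(2, I)))) = Add(2, Add(Mul(Rational(-2, 7), I), Mul(Rational(-1, 7), Pow(b, 2)))) = Add(2, Mul(Rational(-2, 7), I), Mul(Rational(-1, 7), Pow(b, 2))))
Mul(Add(-10, Mul(-3, 12)), Function('K')(2, -5)) = Mul(Add(-10, Mul(-3, 12)), Add(2, Mul(Rational(-2, 7), I), Mul(Rational(-1, 7), Pow(-5, 2)))) = Mul(Add(-10, -36), Add(2, Mul(Rational(-2, 7), I), Mul(Rational(-1, 7), 25))) = Mul(-46, Add(2, Mul(Rational(-2, 7), I), Rational(-25, 7))) = Mul(-46, Add(Rational(-11, 7), Mul(Rational(-2, 7), I))) = Add(Rational(506, 7), Mul(Rational(92, 7), I))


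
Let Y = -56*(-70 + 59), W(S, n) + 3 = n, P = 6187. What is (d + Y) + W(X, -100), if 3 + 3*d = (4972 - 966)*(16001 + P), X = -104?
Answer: 29628888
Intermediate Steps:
W(S, n) = -3 + n
d = 29628375 (d = -1 + ((4972 - 966)*(16001 + 6187))/3 = -1 + (4006*22188)/3 = -1 + (⅓)*88885128 = -1 + 29628376 = 29628375)
Y = 616 (Y = -56*(-11) = 616)
(d + Y) + W(X, -100) = (29628375 + 616) + (-3 - 100) = 29628991 - 103 = 29628888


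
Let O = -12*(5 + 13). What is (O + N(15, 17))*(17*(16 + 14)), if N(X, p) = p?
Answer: -101490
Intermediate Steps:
O = -216 (O = -12*18 = -216)
(O + N(15, 17))*(17*(16 + 14)) = (-216 + 17)*(17*(16 + 14)) = -3383*30 = -199*510 = -101490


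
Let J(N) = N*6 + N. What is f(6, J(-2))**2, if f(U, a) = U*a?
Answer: 7056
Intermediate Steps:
J(N) = 7*N (J(N) = 6*N + N = 7*N)
f(6, J(-2))**2 = (6*(7*(-2)))**2 = (6*(-14))**2 = (-84)**2 = 7056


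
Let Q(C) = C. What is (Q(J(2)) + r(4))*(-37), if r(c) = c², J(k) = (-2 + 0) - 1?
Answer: -481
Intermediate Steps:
J(k) = -3 (J(k) = -2 - 1 = -3)
(Q(J(2)) + r(4))*(-37) = (-3 + 4²)*(-37) = (-3 + 16)*(-37) = 13*(-37) = -481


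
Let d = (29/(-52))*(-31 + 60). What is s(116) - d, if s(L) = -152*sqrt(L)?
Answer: 841/52 - 304*sqrt(29) ≈ -1620.9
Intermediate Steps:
d = -841/52 (d = (29*(-1/52))*29 = -29/52*29 = -841/52 ≈ -16.173)
s(116) - d = -304*sqrt(29) - 1*(-841/52) = -304*sqrt(29) + 841/52 = 841/52 - 304*sqrt(29)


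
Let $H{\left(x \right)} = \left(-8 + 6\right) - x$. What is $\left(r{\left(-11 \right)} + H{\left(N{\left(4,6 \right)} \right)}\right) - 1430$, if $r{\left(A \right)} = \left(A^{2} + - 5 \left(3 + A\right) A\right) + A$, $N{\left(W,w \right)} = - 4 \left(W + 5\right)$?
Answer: $-1726$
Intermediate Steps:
$N{\left(W,w \right)} = -20 - 4 W$ ($N{\left(W,w \right)} = - 4 \left(5 + W\right) = -20 - 4 W$)
$r{\left(A \right)} = A + A^{2} + A \left(-15 - 5 A\right)$ ($r{\left(A \right)} = \left(A^{2} + \left(-15 - 5 A\right) A\right) + A = \left(A^{2} + A \left(-15 - 5 A\right)\right) + A = A + A^{2} + A \left(-15 - 5 A\right)$)
$H{\left(x \right)} = -2 - x$
$\left(r{\left(-11 \right)} + H{\left(N{\left(4,6 \right)} \right)}\right) - 1430 = \left(\left(-2\right) \left(-11\right) \left(7 + 2 \left(-11\right)\right) - \left(-18 - 16\right)\right) - 1430 = \left(\left(-2\right) \left(-11\right) \left(7 - 22\right) - -34\right) - 1430 = \left(\left(-2\right) \left(-11\right) \left(-15\right) - -34\right) - 1430 = \left(-330 + \left(-2 + 36\right)\right) - 1430 = \left(-330 + 34\right) - 1430 = -296 - 1430 = -1726$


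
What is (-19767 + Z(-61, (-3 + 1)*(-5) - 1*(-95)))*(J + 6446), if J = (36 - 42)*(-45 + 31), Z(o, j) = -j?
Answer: -129764160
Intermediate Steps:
J = 84 (J = -6*(-14) = 84)
(-19767 + Z(-61, (-3 + 1)*(-5) - 1*(-95)))*(J + 6446) = (-19767 - ((-3 + 1)*(-5) - 1*(-95)))*(84 + 6446) = (-19767 - (-2*(-5) + 95))*6530 = (-19767 - (10 + 95))*6530 = (-19767 - 1*105)*6530 = (-19767 - 105)*6530 = -19872*6530 = -129764160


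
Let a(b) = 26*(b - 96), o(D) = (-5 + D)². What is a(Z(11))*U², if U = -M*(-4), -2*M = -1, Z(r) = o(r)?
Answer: -6240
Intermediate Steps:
Z(r) = (-5 + r)²
M = ½ (M = -½*(-1) = ½ ≈ 0.50000)
U = 2 (U = -1*½*(-4) = -½*(-4) = 2)
a(b) = -2496 + 26*b (a(b) = 26*(-96 + b) = -2496 + 26*b)
a(Z(11))*U² = (-2496 + 26*(-5 + 11)²)*2² = (-2496 + 26*6²)*4 = (-2496 + 26*36)*4 = (-2496 + 936)*4 = -1560*4 = -6240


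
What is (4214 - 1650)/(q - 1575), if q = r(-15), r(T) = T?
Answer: -1282/795 ≈ -1.6126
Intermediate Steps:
q = -15
(4214 - 1650)/(q - 1575) = (4214 - 1650)/(-15 - 1575) = 2564/(-1590) = 2564*(-1/1590) = -1282/795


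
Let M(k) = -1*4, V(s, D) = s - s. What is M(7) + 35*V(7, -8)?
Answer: -4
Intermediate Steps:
V(s, D) = 0
M(k) = -4
M(7) + 35*V(7, -8) = -4 + 35*0 = -4 + 0 = -4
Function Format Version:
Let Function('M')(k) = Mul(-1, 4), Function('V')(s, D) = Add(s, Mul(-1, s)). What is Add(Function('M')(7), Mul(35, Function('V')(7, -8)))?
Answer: -4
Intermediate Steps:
Function('V')(s, D) = 0
Function('M')(k) = -4
Add(Function('M')(7), Mul(35, Function('V')(7, -8))) = Add(-4, Mul(35, 0)) = Add(-4, 0) = -4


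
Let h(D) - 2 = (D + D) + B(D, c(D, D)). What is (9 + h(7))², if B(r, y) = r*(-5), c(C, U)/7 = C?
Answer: 100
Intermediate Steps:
c(C, U) = 7*C
B(r, y) = -5*r
h(D) = 2 - 3*D (h(D) = 2 + ((D + D) - 5*D) = 2 + (2*D - 5*D) = 2 - 3*D)
(9 + h(7))² = (9 + (2 - 3*7))² = (9 + (2 - 21))² = (9 - 19)² = (-10)² = 100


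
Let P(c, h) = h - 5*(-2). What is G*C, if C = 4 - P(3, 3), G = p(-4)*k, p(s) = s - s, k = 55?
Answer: 0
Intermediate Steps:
p(s) = 0
P(c, h) = 10 + h (P(c, h) = h + 10 = 10 + h)
G = 0 (G = 0*55 = 0)
C = -9 (C = 4 - (10 + 3) = 4 - 1*13 = 4 - 13 = -9)
G*C = 0*(-9) = 0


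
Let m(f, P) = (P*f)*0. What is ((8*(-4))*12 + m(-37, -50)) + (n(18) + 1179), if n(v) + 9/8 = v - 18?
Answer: 6351/8 ≈ 793.88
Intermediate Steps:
n(v) = -153/8 + v (n(v) = -9/8 + (v - 18) = -9/8 + (-18 + v) = -153/8 + v)
m(f, P) = 0
((8*(-4))*12 + m(-37, -50)) + (n(18) + 1179) = ((8*(-4))*12 + 0) + ((-153/8 + 18) + 1179) = (-32*12 + 0) + (-9/8 + 1179) = (-384 + 0) + 9423/8 = -384 + 9423/8 = 6351/8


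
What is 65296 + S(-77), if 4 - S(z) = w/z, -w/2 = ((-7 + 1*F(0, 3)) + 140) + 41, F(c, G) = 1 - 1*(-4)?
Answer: 5027742/77 ≈ 65295.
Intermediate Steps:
F(c, G) = 5 (F(c, G) = 1 + 4 = 5)
w = -358 (w = -2*(((-7 + 1*5) + 140) + 41) = -2*(((-7 + 5) + 140) + 41) = -2*((-2 + 140) + 41) = -2*(138 + 41) = -2*179 = -358)
S(z) = 4 + 358/z (S(z) = 4 - (-358)/z = 4 + 358/z)
65296 + S(-77) = 65296 + (4 + 358/(-77)) = 65296 + (4 + 358*(-1/77)) = 65296 + (4 - 358/77) = 65296 - 50/77 = 5027742/77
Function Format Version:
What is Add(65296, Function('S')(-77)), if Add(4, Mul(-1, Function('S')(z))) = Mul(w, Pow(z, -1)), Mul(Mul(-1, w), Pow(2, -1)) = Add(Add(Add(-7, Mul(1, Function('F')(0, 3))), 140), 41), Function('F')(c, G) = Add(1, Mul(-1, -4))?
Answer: Rational(5027742, 77) ≈ 65295.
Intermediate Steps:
Function('F')(c, G) = 5 (Function('F')(c, G) = Add(1, 4) = 5)
w = -358 (w = Mul(-2, Add(Add(Add(-7, Mul(1, 5)), 140), 41)) = Mul(-2, Add(Add(Add(-7, 5), 140), 41)) = Mul(-2, Add(Add(-2, 140), 41)) = Mul(-2, Add(138, 41)) = Mul(-2, 179) = -358)
Function('S')(z) = Add(4, Mul(358, Pow(z, -1))) (Function('S')(z) = Add(4, Mul(-1, Mul(-358, Pow(z, -1)))) = Add(4, Mul(358, Pow(z, -1))))
Add(65296, Function('S')(-77)) = Add(65296, Add(4, Mul(358, Pow(-77, -1)))) = Add(65296, Add(4, Mul(358, Rational(-1, 77)))) = Add(65296, Add(4, Rational(-358, 77))) = Add(65296, Rational(-50, 77)) = Rational(5027742, 77)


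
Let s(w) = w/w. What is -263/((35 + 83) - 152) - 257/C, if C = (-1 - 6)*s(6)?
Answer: 10579/238 ≈ 44.450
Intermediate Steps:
s(w) = 1
C = -7 (C = (-1 - 6)*1 = -7*1 = -7)
-263/((35 + 83) - 152) - 257/C = -263/((35 + 83) - 152) - 257/(-7) = -263/(118 - 152) - 257*(-⅐) = -263/(-34) + 257/7 = -263*(-1/34) + 257/7 = 263/34 + 257/7 = 10579/238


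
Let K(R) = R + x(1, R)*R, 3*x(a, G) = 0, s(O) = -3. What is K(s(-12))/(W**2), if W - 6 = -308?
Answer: -3/91204 ≈ -3.2893e-5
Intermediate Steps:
W = -302 (W = 6 - 308 = -302)
x(a, G) = 0 (x(a, G) = (1/3)*0 = 0)
K(R) = R (K(R) = R + 0*R = R + 0 = R)
K(s(-12))/(W**2) = -3/((-302)**2) = -3/91204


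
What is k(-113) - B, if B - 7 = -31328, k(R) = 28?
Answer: 31349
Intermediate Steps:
B = -31321 (B = 7 - 31328 = -31321)
k(-113) - B = 28 - 1*(-31321) = 28 + 31321 = 31349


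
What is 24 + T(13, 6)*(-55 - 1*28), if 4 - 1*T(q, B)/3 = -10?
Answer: -3462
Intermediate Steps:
T(q, B) = 42 (T(q, B) = 12 - 3*(-10) = 12 + 30 = 42)
24 + T(13, 6)*(-55 - 1*28) = 24 + 42*(-55 - 1*28) = 24 + 42*(-55 - 28) = 24 + 42*(-83) = 24 - 3486 = -3462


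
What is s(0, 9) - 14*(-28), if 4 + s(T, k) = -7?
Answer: 381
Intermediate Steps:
s(T, k) = -11 (s(T, k) = -4 - 7 = -11)
s(0, 9) - 14*(-28) = -11 - 14*(-28) = -11 + 392 = 381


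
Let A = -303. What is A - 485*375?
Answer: -182178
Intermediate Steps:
A - 485*375 = -303 - 485*375 = -303 - 181875 = -182178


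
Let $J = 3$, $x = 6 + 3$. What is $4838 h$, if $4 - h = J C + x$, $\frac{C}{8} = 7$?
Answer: $-836974$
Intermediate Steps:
$C = 56$ ($C = 8 \cdot 7 = 56$)
$x = 9$
$h = -173$ ($h = 4 - \left(3 \cdot 56 + 9\right) = 4 - \left(168 + 9\right) = 4 - 177 = -173$)
$4838 h = 4838 \left(-173\right) = -836974$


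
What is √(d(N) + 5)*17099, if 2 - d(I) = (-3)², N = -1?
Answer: 17099*I*√2 ≈ 24182.0*I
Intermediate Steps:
d(I) = -7 (d(I) = 2 - 1*(-3)² = 2 - 1*9 = 2 - 9 = -7)
√(d(N) + 5)*17099 = √(-7 + 5)*17099 = √(-2)*17099 = (I*√2)*17099 = 17099*I*√2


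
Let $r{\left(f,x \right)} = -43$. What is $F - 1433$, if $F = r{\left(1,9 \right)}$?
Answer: $-1476$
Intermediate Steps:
$F = -43$
$F - 1433 = -43 - 1433 = -1476$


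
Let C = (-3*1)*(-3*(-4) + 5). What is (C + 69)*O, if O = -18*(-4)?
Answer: 1296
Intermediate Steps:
C = -51 (C = -3*(12 + 5) = -3*17 = -51)
O = 72
(C + 69)*O = (-51 + 69)*72 = 18*72 = 1296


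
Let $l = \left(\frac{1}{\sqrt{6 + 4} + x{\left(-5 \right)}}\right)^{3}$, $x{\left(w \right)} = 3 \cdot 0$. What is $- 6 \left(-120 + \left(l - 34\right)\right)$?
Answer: $924 - \frac{3 \sqrt{10}}{50} \approx 923.81$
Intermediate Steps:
$x{\left(w \right)} = 0$
$l = \frac{\sqrt{10}}{100}$ ($l = \left(\frac{1}{\sqrt{6 + 4} + 0}\right)^{3} = \left(\frac{1}{\sqrt{10} + 0}\right)^{3} = \left(\frac{1}{\sqrt{10}}\right)^{3} = \left(\frac{\sqrt{10}}{10}\right)^{3} = \frac{\sqrt{10}}{100} \approx 0.031623$)
$- 6 \left(-120 + \left(l - 34\right)\right) = - 6 \left(-120 + \left(\frac{\sqrt{10}}{100} - 34\right)\right) = - 6 \left(-120 - \left(34 - \frac{\sqrt{10}}{100}\right)\right) = - 6 \left(-154 + \frac{\sqrt{10}}{100}\right) = 924 - \frac{3 \sqrt{10}}{50}$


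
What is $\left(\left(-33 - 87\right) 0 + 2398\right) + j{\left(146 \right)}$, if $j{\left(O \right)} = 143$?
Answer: $2541$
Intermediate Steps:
$\left(\left(-33 - 87\right) 0 + 2398\right) + j{\left(146 \right)} = \left(\left(-33 - 87\right) 0 + 2398\right) + 143 = \left(\left(-120\right) 0 + 2398\right) + 143 = \left(0 + 2398\right) + 143 = 2398 + 143 = 2541$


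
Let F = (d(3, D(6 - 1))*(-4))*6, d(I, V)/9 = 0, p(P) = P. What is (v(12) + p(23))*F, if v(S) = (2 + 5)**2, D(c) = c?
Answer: 0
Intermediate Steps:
d(I, V) = 0 (d(I, V) = 9*0 = 0)
v(S) = 49 (v(S) = 7**2 = 49)
F = 0 (F = (0*(-4))*6 = 0*6 = 0)
(v(12) + p(23))*F = (49 + 23)*0 = 72*0 = 0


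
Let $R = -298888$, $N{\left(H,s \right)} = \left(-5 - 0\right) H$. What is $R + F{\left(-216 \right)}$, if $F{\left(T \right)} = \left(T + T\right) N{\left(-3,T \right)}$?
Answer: $-305368$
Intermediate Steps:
$N{\left(H,s \right)} = - 5 H$ ($N{\left(H,s \right)} = \left(-5 + 0\right) H = - 5 H$)
$F{\left(T \right)} = 30 T$ ($F{\left(T \right)} = \left(T + T\right) \left(\left(-5\right) \left(-3\right)\right) = 2 T 15 = 30 T$)
$R + F{\left(-216 \right)} = -298888 + 30 \left(-216\right) = -298888 - 6480 = -305368$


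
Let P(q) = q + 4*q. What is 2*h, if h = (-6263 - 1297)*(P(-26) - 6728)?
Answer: 103692960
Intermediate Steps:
P(q) = 5*q
h = 51846480 (h = (-6263 - 1297)*(5*(-26) - 6728) = -7560*(-130 - 6728) = -7560*(-6858) = 51846480)
2*h = 2*51846480 = 103692960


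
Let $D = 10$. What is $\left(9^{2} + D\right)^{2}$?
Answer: $8281$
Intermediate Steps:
$\left(9^{2} + D\right)^{2} = \left(9^{2} + 10\right)^{2} = \left(81 + 10\right)^{2} = 91^{2} = 8281$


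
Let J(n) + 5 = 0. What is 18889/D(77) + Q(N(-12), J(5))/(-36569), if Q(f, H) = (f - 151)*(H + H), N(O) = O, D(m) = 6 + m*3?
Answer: 690365531/8666853 ≈ 79.656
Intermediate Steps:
D(m) = 6 + 3*m
J(n) = -5 (J(n) = -5 + 0 = -5)
Q(f, H) = 2*H*(-151 + f) (Q(f, H) = (-151 + f)*(2*H) = 2*H*(-151 + f))
18889/D(77) + Q(N(-12), J(5))/(-36569) = 18889/(6 + 3*77) + (2*(-5)*(-151 - 12))/(-36569) = 18889/(6 + 231) + (2*(-5)*(-163))*(-1/36569) = 18889/237 + 1630*(-1/36569) = 18889*(1/237) - 1630/36569 = 18889/237 - 1630/36569 = 690365531/8666853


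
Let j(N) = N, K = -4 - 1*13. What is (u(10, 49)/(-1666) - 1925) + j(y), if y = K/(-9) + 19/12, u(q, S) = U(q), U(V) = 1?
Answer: -57622793/29988 ≈ -1921.5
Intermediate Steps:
K = -17 (K = -4 - 13 = -17)
u(q, S) = 1
y = 125/36 (y = -17/(-9) + 19/12 = -17*(-⅑) + 19*(1/12) = 17/9 + 19/12 = 125/36 ≈ 3.4722)
(u(10, 49)/(-1666) - 1925) + j(y) = (1/(-1666) - 1925) + 125/36 = (1*(-1/1666) - 1925) + 125/36 = (-1/1666 - 1925) + 125/36 = -3207051/1666 + 125/36 = -57622793/29988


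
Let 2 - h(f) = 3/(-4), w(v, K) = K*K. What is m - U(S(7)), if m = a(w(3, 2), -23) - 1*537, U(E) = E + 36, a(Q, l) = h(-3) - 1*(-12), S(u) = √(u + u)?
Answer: -2233/4 - √14 ≈ -561.99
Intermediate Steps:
w(v, K) = K²
h(f) = 11/4 (h(f) = 2 - 3/(-4) = 2 - 3*(-1)/4 = 2 - 1*(-¾) = 2 + ¾ = 11/4)
S(u) = √2*√u (S(u) = √(2*u) = √2*√u)
a(Q, l) = 59/4 (a(Q, l) = 11/4 - 1*(-12) = 11/4 + 12 = 59/4)
U(E) = 36 + E
m = -2089/4 (m = 59/4 - 1*537 = 59/4 - 537 = -2089/4 ≈ -522.25)
m - U(S(7)) = -2089/4 - (36 + √2*√7) = -2089/4 - (36 + √14) = -2089/4 + (-36 - √14) = -2233/4 - √14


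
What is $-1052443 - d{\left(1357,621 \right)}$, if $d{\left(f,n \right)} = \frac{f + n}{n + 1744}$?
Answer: $- \frac{57884411}{55} \approx -1.0524 \cdot 10^{6}$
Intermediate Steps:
$d{\left(f,n \right)} = \frac{f + n}{1744 + n}$
$-1052443 - d{\left(1357,621 \right)} = -1052443 - \frac{1357 + 621}{1744 + 621} = -1052443 - \frac{1}{2365} \cdot 1978 = -1052443 - \frac{46}{55} = - \frac{57884411}{55}$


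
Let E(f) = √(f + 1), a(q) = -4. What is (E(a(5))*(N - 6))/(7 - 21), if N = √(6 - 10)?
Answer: I*√3*(3 - I)/7 ≈ 0.24744 + 0.74231*I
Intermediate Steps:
N = 2*I (N = √(-4) = 2*I ≈ 2.0*I)
E(f) = √(1 + f)
(E(a(5))*(N - 6))/(7 - 21) = (√(1 - 4)*(2*I - 6))/(7 - 21) = (√(-3)*(-6 + 2*I))/(-14) = ((I*√3)*(-6 + 2*I))*(-1/14) = (I*√3*(-6 + 2*I))*(-1/14) = -I*√3*(-6 + 2*I)/14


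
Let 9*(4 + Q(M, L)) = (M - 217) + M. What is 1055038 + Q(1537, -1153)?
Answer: 9498163/9 ≈ 1.0554e+6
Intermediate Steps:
Q(M, L) = -253/9 + 2*M/9 (Q(M, L) = -4 + ((M - 217) + M)/9 = -4 + ((-217 + M) + M)/9 = -4 + (-217 + 2*M)/9 = -4 + (-217/9 + 2*M/9) = -253/9 + 2*M/9)
1055038 + Q(1537, -1153) = 1055038 + (-253/9 + (2/9)*1537) = 1055038 + (-253/9 + 3074/9) = 1055038 + 2821/9 = 9498163/9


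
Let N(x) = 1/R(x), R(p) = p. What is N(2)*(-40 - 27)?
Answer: -67/2 ≈ -33.500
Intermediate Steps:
N(x) = 1/x
N(2)*(-40 - 27) = (-40 - 27)/2 = (½)*(-67) = -67/2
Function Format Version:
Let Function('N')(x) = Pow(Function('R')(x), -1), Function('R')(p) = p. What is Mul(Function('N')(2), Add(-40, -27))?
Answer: Rational(-67, 2) ≈ -33.500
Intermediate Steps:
Function('N')(x) = Pow(x, -1)
Mul(Function('N')(2), Add(-40, -27)) = Mul(Pow(2, -1), Add(-40, -27)) = Mul(Rational(1, 2), -67) = Rational(-67, 2)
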